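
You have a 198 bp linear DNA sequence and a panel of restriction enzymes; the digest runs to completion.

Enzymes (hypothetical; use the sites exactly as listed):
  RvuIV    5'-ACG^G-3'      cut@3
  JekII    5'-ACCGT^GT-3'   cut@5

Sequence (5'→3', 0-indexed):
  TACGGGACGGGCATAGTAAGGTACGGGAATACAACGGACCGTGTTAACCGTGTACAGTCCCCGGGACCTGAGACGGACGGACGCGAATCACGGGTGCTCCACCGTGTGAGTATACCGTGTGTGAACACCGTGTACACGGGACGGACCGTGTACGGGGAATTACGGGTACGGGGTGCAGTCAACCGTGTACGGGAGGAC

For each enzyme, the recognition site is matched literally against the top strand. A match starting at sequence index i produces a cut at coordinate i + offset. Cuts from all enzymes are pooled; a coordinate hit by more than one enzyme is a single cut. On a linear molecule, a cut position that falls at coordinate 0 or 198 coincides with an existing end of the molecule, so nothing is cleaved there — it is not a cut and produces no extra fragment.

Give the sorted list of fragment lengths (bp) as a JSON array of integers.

[4,4,5,5,5,5,6,6,6,7,7,9,10,11,13,13,13,13,16,16,24]

Site scan:
  RvuIV (ACGG, off=3): starts [1, 6, 22, 33, 72, 76, 89, 135, 140, 151, 161, 167, 188] → cuts [4, 9, 25, 36, 75, 79, 92, 138, 143, 154, 164, 170, 191]
  JekII (ACCGTGT, off=5): starts [37, 46, 100, 113, 126, 144, 181] → cuts [42, 51, 105, 118, 131, 149, 186]

All cut coordinates (distinct, sorted): [4, 9, 25, 36, 42, 51, 75, 79, 92, 105, 118, 131, 138, 143, 149, 154, 164, 170, 186, 191]

Fragments:
  [0,4): 4 bp
  [4,9): 5 bp
  [9,25): 16 bp
  [25,36): 11 bp
  [36,42): 6 bp
  [42,51): 9 bp
  [51,75): 24 bp
  [75,79): 4 bp
  [79,92): 13 bp
  [92,105): 13 bp
  [105,118): 13 bp
  [118,131): 13 bp
  [131,138): 7 bp
  [138,143): 5 bp
  [143,149): 6 bp
  [149,154): 5 bp
  [154,164): 10 bp
  [164,170): 6 bp
  [170,186): 16 bp
  [186,191): 5 bp
  [191,198): 7 bp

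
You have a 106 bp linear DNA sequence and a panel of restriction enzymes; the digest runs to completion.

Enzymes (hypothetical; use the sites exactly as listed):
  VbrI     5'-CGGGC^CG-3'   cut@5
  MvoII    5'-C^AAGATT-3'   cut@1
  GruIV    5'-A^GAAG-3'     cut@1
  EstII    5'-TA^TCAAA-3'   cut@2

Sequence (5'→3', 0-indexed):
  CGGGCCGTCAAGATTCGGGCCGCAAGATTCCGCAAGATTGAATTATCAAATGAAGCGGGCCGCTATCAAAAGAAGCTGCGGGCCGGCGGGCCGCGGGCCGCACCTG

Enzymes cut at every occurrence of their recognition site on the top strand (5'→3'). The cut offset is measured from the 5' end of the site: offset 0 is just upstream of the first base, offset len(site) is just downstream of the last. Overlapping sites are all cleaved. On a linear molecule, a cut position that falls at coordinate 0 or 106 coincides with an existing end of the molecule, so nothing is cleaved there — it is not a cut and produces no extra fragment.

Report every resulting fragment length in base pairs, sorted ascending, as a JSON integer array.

Site scan:
  VbrI (CGGGCCG, off=5): starts [0, 15, 55, 78, 86, 93] → cuts [5, 20, 60, 83, 91, 98]
  MvoII (CAAGATT, off=1): starts [8, 22, 32] → cuts [9, 23, 33]
  GruIV (AGAAG, off=1): starts [70] → cuts [71]
  EstII (TATCAAA, off=2): starts [43, 63] → cuts [45, 65]

Pooled cuts: [5, 9, 20, 23, 33, 45, 60, 65, 71, 83, 91, 98]

Fragments:
  [0,5): 5 bp
  [5,9): 4 bp
  [9,20): 11 bp
  [20,23): 3 bp
  [23,33): 10 bp
  [33,45): 12 bp
  [45,60): 15 bp
  [60,65): 5 bp
  [65,71): 6 bp
  [71,83): 12 bp
  [83,91): 8 bp
  [91,98): 7 bp
  [98,106): 8 bp

[3,4,5,5,6,7,8,8,10,11,12,12,15]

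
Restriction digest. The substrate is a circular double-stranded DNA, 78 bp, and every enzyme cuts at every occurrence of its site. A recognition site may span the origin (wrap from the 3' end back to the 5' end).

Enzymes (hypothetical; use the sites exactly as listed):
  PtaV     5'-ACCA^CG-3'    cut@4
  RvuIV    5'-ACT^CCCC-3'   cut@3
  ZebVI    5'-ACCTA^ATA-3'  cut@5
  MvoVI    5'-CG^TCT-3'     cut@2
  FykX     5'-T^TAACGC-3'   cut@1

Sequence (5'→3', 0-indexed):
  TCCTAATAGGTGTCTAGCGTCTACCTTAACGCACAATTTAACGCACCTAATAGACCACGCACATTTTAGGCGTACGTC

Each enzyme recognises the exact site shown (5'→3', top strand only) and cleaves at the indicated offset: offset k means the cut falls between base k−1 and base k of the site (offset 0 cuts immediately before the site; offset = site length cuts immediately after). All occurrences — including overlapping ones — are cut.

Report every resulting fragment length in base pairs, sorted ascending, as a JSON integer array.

Site scan:
  PtaV (ACCACG, off=4): starts [53] → cuts [57]
  RvuIV (ACTCCCC, off=3): no sites
  ZebVI (ACCTAATA, off=5): starts [44] → cuts [49]
  MvoVI (CGTCT, off=2): starts [17, 74] → cuts [19, 76]
  FykX (TTAACGC, off=1): starts [25, 37] → cuts [26, 38]

Pooled cuts: [19, 26, 38, 49, 57, 76]

Fragment lengths:
  19→26: 7 bp
  26→38: 12 bp
  38→49: 11 bp
  49→57: 8 bp
  57→76: 19 bp
  76→19 (wrap): 78-76+19 = 21 bp

[7,8,11,12,19,21]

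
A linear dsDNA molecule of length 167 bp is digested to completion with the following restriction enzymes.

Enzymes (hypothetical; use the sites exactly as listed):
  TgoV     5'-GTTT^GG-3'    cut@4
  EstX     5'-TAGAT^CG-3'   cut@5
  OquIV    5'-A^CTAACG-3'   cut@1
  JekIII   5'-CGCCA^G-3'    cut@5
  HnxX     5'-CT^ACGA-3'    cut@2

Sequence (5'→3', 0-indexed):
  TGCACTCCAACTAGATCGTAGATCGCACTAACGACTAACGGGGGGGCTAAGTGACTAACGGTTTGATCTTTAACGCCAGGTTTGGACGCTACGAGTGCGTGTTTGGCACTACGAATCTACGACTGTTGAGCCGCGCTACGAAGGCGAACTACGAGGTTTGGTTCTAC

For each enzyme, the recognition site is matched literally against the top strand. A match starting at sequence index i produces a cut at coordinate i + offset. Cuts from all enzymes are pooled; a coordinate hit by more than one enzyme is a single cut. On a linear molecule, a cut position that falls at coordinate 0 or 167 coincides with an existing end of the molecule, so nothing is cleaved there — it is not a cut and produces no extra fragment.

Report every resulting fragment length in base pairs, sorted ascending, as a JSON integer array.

[4,5,6,7,7,7,8,8,9,13,14,16,19,20,24]

Scan for sites:
  TgoV GTTTGG/4: at [79, 100, 155] ⇒ [83, 104, 159]
  EstX TAGATCG/5: at [11, 18] ⇒ [16, 23]
  OquIV ACTAACG/1: at [26, 33, 53] ⇒ [27, 34, 54]
  JekIII CGCCAG/5: at [73] ⇒ [78]
  HnxX CTACGA/2: at [88, 108, 116, 135, 148] ⇒ [90, 110, 118, 137, 150]

Pooled cuts: [16, 23, 27, 34, 54, 78, 83, 90, 104, 110, 118, 137, 150, 159]

Fragment lengths:
  [0,16): 16 bp
  [16,23): 7 bp
  [23,27): 4 bp
  [27,34): 7 bp
  [34,54): 20 bp
  [54,78): 24 bp
  [78,83): 5 bp
  [83,90): 7 bp
  [90,104): 14 bp
  [104,110): 6 bp
  [110,118): 8 bp
  [118,137): 19 bp
  [137,150): 13 bp
  [150,159): 9 bp
  [159,167): 8 bp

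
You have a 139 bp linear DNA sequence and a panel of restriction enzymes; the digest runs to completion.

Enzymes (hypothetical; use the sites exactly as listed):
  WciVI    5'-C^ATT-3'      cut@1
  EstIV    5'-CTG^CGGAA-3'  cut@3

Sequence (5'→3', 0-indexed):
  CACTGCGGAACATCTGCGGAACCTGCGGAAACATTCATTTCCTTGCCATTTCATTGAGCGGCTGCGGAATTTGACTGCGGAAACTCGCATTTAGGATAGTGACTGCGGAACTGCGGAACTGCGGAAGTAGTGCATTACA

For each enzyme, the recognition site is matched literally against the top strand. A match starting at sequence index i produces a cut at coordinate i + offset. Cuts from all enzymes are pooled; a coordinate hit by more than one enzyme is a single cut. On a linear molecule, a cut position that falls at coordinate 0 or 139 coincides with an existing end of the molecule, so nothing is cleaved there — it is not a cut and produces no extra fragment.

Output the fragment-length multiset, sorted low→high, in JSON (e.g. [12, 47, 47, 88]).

[4,5,5,6,7,8,8,9,11,11,11,12,12,13,17]

Site scan:
  WciVI CATT/1: at [31, 35, 46, 51, 87, 132] ⇒ [32, 36, 47, 52, 88, 133]
  EstIV CTGCGGAA/3: at [2, 13, 22, 61, 74, 102, 110, 118] ⇒ [5, 16, 25, 64, 77, 105, 113, 121]

All cut coordinates (distinct, sorted): [5, 16, 25, 32, 36, 47, 52, 64, 77, 88, 105, 113, 121, 133]

Fragments:
  [0,5): 5 bp
  [5,16): 11 bp
  [16,25): 9 bp
  [25,32): 7 bp
  [32,36): 4 bp
  [36,47): 11 bp
  [47,52): 5 bp
  [52,64): 12 bp
  [64,77): 13 bp
  [77,88): 11 bp
  [88,105): 17 bp
  [105,113): 8 bp
  [113,121): 8 bp
  [121,133): 12 bp
  [133,139): 6 bp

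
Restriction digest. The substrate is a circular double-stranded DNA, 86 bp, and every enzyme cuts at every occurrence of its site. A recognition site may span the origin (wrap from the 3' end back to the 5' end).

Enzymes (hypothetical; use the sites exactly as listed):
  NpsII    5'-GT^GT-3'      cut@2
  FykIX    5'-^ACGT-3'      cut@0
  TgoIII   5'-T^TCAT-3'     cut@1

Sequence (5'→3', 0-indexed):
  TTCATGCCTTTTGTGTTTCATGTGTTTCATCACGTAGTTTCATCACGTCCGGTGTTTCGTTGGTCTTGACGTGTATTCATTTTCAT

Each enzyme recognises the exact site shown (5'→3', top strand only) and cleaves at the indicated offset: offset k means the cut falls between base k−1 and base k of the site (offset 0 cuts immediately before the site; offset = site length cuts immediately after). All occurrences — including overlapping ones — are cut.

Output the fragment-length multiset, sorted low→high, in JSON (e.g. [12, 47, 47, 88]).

[3,3,4,4,5,5,5,6,6,8,9,13,15]

Scan for sites:
  NpsII (GTGT, off=2): starts [12, 21, 51, 70] → cuts [14, 23, 53, 72]
  FykIX (ACGT, off=0): starts [31, 44, 68] → cuts [31, 44, 68]
  TgoIII (TTCAT, off=1): starts [0, 16, 25, 38, 75, 81] → cuts [1, 17, 26, 39, 76, 82]

Pooled cuts: [1, 14, 17, 23, 26, 31, 39, 44, 53, 68, 72, 76, 82]

Fragments:
  1→14: 13 bp
  14→17: 3 bp
  17→23: 6 bp
  23→26: 3 bp
  26→31: 5 bp
  31→39: 8 bp
  39→44: 5 bp
  44→53: 9 bp
  53→68: 15 bp
  68→72: 4 bp
  72→76: 4 bp
  76→82: 6 bp
  82→1 (wrap): 86-82+1 = 5 bp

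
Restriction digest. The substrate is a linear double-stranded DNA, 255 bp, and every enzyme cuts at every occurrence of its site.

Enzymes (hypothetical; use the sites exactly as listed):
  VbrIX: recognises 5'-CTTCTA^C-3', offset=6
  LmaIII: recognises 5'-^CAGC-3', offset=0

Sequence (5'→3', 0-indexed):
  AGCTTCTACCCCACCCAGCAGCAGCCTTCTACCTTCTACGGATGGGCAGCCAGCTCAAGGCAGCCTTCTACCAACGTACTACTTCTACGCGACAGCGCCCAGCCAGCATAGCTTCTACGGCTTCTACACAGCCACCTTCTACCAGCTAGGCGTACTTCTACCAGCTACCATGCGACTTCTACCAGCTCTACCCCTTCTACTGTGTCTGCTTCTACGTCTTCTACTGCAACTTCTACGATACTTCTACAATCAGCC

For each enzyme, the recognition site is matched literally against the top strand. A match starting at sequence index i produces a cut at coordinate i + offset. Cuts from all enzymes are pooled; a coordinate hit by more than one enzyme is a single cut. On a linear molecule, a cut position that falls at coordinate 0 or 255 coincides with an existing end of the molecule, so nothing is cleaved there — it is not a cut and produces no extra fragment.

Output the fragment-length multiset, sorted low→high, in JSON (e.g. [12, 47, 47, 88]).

[1,1,1,2,3,3,4,4,4,5,5,7,7,7,8,8,9,9,10,10,10,11,12,13,14,15,17,17,18,20]

Scan for sites:
  VbrIX (CTTCTAC, off=6): starts [2, 25, 32, 64, 81, 111, 120, 135, 154, 175, 193, 208, 217, 229, 240] → cuts [8, 31, 38, 70, 87, 117, 126, 141, 160, 181, 199, 214, 223, 235, 246]
  LmaIII (CAGC, off=0): starts [15, 18, 21, 46, 50, 60, 92, 99, 103, 128, 142, 161, 182, 250] → cuts [15, 18, 21, 46, 50, 60, 92, 99, 103, 128, 142, 161, 182, 250]

Pooled cuts: [8, 15, 18, 21, 31, 38, 46, 50, 60, 70, 87, 92, 99, 103, 117, 126, 128, 141, 142, 160, 161, 181, 182, 199, 214, 223, 235, 246, 250]

Fragments:
  [0,8): 8 bp
  [8,15): 7 bp
  [15,18): 3 bp
  [18,21): 3 bp
  [21,31): 10 bp
  [31,38): 7 bp
  [38,46): 8 bp
  [46,50): 4 bp
  [50,60): 10 bp
  [60,70): 10 bp
  [70,87): 17 bp
  [87,92): 5 bp
  [92,99): 7 bp
  [99,103): 4 bp
  [103,117): 14 bp
  [117,126): 9 bp
  [126,128): 2 bp
  [128,141): 13 bp
  [141,142): 1 bp
  [142,160): 18 bp
  [160,161): 1 bp
  [161,181): 20 bp
  [181,182): 1 bp
  [182,199): 17 bp
  [199,214): 15 bp
  [214,223): 9 bp
  [223,235): 12 bp
  [235,246): 11 bp
  [246,250): 4 bp
  [250,255): 5 bp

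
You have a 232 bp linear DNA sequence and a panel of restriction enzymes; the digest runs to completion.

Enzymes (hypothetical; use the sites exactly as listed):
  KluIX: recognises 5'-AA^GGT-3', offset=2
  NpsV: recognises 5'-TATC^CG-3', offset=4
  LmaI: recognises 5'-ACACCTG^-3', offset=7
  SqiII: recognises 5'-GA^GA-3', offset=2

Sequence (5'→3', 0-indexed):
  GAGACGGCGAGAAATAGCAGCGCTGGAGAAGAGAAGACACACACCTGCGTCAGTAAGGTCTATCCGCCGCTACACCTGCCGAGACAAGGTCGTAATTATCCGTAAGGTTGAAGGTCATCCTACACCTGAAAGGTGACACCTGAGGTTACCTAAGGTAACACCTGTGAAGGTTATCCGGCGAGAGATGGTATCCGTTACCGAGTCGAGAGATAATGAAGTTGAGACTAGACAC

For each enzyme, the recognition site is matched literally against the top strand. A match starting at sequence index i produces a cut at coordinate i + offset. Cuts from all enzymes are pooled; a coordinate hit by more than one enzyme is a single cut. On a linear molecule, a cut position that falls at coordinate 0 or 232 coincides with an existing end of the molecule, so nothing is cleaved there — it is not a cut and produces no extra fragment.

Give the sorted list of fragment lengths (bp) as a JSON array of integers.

[2,2,2,3,4,4,5,5,5,6,7,7,8,8,9,9,10,11,11,11,13,14,14,14,15,16,17]

Scan for sites:
  KluIX (AAGGT, off=2): starts [54, 85, 103, 110, 129, 151, 166] → cuts [56, 87, 105, 112, 131, 153, 168]
  NpsV (TATCCG, off=4): starts [60, 96, 171, 188] → cuts [64, 100, 175, 192]
  LmaI (ACACCTG, off=7): starts [40, 71, 121, 135, 157] → cuts [47, 78, 128, 142, 164]
  SqiII (GAGA, off=2): starts [0, 8, 25, 30, 80, 179, 181, 204, 206, 220] → cuts [2, 10, 27, 32, 82, 181, 183, 206, 208, 222]

Pooled cuts: [2, 10, 27, 32, 47, 56, 64, 78, 82, 87, 100, 105, 112, 128, 131, 142, 153, 164, 168, 175, 181, 183, 192, 206, 208, 222]

Fragments:
  [0,2): 2 bp
  [2,10): 8 bp
  [10,27): 17 bp
  [27,32): 5 bp
  [32,47): 15 bp
  [47,56): 9 bp
  [56,64): 8 bp
  [64,78): 14 bp
  [78,82): 4 bp
  [82,87): 5 bp
  [87,100): 13 bp
  [100,105): 5 bp
  [105,112): 7 bp
  [112,128): 16 bp
  [128,131): 3 bp
  [131,142): 11 bp
  [142,153): 11 bp
  [153,164): 11 bp
  [164,168): 4 bp
  [168,175): 7 bp
  [175,181): 6 bp
  [181,183): 2 bp
  [183,192): 9 bp
  [192,206): 14 bp
  [206,208): 2 bp
  [208,222): 14 bp
  [222,232): 10 bp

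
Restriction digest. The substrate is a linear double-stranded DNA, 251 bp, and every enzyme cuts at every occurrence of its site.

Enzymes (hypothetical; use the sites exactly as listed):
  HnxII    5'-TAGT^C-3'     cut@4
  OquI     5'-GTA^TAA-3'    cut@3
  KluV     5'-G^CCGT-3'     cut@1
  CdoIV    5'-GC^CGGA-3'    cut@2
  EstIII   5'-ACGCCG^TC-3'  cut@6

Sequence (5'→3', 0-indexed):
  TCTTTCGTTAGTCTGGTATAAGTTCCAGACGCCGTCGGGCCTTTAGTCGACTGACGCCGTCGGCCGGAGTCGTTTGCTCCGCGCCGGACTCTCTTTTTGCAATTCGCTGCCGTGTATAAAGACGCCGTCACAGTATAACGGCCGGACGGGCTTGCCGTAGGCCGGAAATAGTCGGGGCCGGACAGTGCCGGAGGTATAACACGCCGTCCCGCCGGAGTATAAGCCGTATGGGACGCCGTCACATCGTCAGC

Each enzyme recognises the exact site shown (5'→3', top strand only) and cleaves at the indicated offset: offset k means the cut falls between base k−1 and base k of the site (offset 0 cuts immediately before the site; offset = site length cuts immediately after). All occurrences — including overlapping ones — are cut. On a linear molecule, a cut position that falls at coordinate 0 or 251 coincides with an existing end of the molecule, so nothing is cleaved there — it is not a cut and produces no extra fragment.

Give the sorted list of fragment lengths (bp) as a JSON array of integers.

Per-enzyme occurrences:
  HnxII (TAGTC, off=4): starts [8, 43, 168] → cuts [12, 47, 172]
  OquI (GTATAA, off=3): starts [15, 113, 132, 193, 216] → cuts [18, 116, 135, 196, 219]
  KluV (GCCGT, off=1): starts [30, 55, 108, 123, 153, 202, 222, 234] → cuts [31, 56, 109, 124, 154, 203, 223, 235]
  CdoIV (GCCGGA, off=2): starts [62, 82, 140, 160, 176, 186, 210] → cuts [64, 84, 142, 162, 178, 188, 212]
  EstIII (ACGCCGTC, off=6): starts [28, 53, 121, 200, 232] → cuts [34, 59, 127, 206, 238]

Pooled cuts: [12, 18, 31, 34, 47, 56, 59, 64, 84, 109, 116, 124, 127, 135, 142, 154, 162, 172, 178, 188, 196, 203, 206, 212, 219, 223, 235, 238]

Fragment lengths:
  [0,12): 12 bp
  [12,18): 6 bp
  [18,31): 13 bp
  [31,34): 3 bp
  [34,47): 13 bp
  [47,56): 9 bp
  [56,59): 3 bp
  [59,64): 5 bp
  [64,84): 20 bp
  [84,109): 25 bp
  [109,116): 7 bp
  [116,124): 8 bp
  [124,127): 3 bp
  [127,135): 8 bp
  [135,142): 7 bp
  [142,154): 12 bp
  [154,162): 8 bp
  [162,172): 10 bp
  [172,178): 6 bp
  [178,188): 10 bp
  [188,196): 8 bp
  [196,203): 7 bp
  [203,206): 3 bp
  [206,212): 6 bp
  [212,219): 7 bp
  [219,223): 4 bp
  [223,235): 12 bp
  [235,238): 3 bp
  [238,251): 13 bp

[3,3,3,3,3,4,5,6,6,6,7,7,7,7,8,8,8,8,9,10,10,12,12,12,13,13,13,20,25]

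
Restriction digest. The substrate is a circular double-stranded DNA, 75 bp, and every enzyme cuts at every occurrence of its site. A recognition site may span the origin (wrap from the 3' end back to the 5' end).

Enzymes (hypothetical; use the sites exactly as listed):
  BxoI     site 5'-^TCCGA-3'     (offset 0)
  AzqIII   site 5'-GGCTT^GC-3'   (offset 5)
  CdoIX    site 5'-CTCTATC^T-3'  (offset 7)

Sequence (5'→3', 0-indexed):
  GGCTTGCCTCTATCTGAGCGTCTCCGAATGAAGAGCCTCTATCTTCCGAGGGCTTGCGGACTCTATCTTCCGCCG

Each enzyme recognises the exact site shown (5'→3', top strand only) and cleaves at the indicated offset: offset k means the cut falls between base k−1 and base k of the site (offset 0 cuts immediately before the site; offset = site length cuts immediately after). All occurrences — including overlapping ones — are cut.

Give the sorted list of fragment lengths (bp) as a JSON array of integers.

Site scan:
  BxoI TCCGA/0: at [22, 44] ⇒ [22, 44]
  AzqIII GGCTTGC/5: at [0, 50] ⇒ [5, 55]
  CdoIX CTCTATCT/7: at [7, 36, 60] ⇒ [14, 43, 67]

Pooled cuts: [5, 14, 22, 43, 44, 55, 67]

Fragments:
  5→14: 9 bp
  14→22: 8 bp
  22→43: 21 bp
  43→44: 1 bp
  44→55: 11 bp
  55→67: 12 bp
  67→5 (wrap): 75-67+5 = 13 bp

[1,8,9,11,12,13,21]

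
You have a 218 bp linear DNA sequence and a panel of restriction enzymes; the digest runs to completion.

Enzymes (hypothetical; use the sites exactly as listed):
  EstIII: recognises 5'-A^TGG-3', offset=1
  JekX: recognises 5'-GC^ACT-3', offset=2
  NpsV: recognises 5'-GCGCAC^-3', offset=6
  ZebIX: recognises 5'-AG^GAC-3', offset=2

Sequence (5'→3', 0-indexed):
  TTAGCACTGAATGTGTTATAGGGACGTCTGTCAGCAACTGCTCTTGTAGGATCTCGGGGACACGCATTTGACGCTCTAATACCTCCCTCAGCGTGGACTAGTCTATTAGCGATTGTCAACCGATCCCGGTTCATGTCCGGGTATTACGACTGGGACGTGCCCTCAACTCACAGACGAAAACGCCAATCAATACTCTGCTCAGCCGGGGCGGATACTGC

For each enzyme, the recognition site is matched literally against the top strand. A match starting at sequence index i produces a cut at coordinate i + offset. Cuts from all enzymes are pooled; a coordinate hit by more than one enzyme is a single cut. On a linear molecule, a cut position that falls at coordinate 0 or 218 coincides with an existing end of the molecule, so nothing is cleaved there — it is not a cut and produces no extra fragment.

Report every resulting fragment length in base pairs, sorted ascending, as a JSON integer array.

[5,213]

Per-enzyme occurrences:
  EstIII (ATGG, off=1): no sites
  JekX (GCACT, off=2): starts [3] → cuts [5]
  NpsV (GCGCAC, off=6): no sites
  ZebIX (AGGAC, off=2): no sites

All cut coordinates (distinct, sorted): [5]

Fragment lengths:
  [0,5): 5 bp
  [5,218): 213 bp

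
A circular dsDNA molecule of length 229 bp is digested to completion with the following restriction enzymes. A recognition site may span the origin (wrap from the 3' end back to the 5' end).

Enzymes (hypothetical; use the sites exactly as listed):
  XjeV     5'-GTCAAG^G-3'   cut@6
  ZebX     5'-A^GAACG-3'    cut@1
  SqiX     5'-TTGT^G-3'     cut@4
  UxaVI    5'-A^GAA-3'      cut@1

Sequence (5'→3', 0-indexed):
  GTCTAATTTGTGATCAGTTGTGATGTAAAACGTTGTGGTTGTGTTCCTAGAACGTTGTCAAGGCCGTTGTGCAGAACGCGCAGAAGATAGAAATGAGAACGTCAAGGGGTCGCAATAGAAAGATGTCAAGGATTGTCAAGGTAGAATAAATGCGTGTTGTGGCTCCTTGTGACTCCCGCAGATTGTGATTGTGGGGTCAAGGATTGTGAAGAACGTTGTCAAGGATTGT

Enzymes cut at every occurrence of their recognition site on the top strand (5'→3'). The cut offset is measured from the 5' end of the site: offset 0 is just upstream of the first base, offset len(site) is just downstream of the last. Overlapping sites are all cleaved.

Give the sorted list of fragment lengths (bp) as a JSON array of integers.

[3,3,3,6,6,6,6,7,7,7,8,9,9,10,10,10,10,11,11,13,13,13,15,16,17]

Site scan:
  XjeV GTCAAGG/6: at [56, 100, 124, 134, 195, 217] ⇒ [62, 106, 130, 140, 201, 223]
  ZebX AGAACG/1: at [48, 72, 95, 209] ⇒ [49, 73, 96, 210]
  SqiX TTGTG/4: at [7, 17, 32, 38, 66, 156, 166, 182, 188, 203, 225] ⇒ [0, 11, 21, 36, 42, 70, 160, 170, 186, 192, 207]
  UxaVI AGAA/1: at [48, 72, 81, 88, 95, 116, 142, 209] ⇒ [49, 73, 82, 89, 96, 117, 143, 210]

Pooled cuts: [0, 11, 21, 36, 42, 49, 62, 70, 73, 82, 89, 96, 106, 117, 130, 140, 143, 160, 170, 186, 192, 201, 207, 210, 223]

Fragment lengths:
  0→11: 11 bp
  11→21: 10 bp
  21→36: 15 bp
  36→42: 6 bp
  42→49: 7 bp
  49→62: 13 bp
  62→70: 8 bp
  70→73: 3 bp
  73→82: 9 bp
  82→89: 7 bp
  89→96: 7 bp
  96→106: 10 bp
  106→117: 11 bp
  117→130: 13 bp
  130→140: 10 bp
  140→143: 3 bp
  143→160: 17 bp
  160→170: 10 bp
  170→186: 16 bp
  186→192: 6 bp
  192→201: 9 bp
  201→207: 6 bp
  207→210: 3 bp
  210→223: 13 bp
  223→0 (wrap): 229-223+0 = 6 bp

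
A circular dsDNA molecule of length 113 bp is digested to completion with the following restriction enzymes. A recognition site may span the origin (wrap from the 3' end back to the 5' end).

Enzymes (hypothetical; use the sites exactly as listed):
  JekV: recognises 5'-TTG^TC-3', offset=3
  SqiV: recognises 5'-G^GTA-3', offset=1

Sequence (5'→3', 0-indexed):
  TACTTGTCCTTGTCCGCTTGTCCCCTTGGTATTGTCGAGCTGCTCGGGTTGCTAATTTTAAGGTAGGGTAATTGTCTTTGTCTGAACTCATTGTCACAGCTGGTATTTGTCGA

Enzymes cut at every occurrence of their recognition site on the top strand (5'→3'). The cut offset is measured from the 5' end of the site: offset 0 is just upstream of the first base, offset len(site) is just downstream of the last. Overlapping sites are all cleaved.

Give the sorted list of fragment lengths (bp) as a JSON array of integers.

[5,6,6,6,7,7,8,8,9,10,13,28]

Site scan:
  JekV TTGTC/3: at [3, 9, 17, 31, 71, 77, 90, 106] ⇒ [6, 12, 20, 34, 74, 80, 93, 109]
  SqiV GGTA/1: at [27, 61, 66, 101] ⇒ [28, 62, 67, 102]

Pooled cuts: [6, 12, 20, 28, 34, 62, 67, 74, 80, 93, 102, 109]

Fragment lengths:
  6→12: 6 bp
  12→20: 8 bp
  20→28: 8 bp
  28→34: 6 bp
  34→62: 28 bp
  62→67: 5 bp
  67→74: 7 bp
  74→80: 6 bp
  80→93: 13 bp
  93→102: 9 bp
  102→109: 7 bp
  109→6 (wrap): 113-109+6 = 10 bp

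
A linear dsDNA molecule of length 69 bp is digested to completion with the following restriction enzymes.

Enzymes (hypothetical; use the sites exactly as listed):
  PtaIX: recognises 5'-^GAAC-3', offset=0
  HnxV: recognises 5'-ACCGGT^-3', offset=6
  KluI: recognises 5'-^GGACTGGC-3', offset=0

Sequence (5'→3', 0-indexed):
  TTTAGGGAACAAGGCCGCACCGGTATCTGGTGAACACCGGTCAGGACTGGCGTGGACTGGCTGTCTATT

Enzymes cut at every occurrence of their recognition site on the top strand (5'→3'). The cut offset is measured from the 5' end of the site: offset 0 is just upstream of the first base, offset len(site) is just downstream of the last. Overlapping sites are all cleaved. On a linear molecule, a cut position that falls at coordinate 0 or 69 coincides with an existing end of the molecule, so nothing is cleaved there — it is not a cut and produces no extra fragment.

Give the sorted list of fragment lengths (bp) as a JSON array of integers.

Site scan:
  PtaIX (GAAC, off=0): starts [6, 31] → cuts [6, 31]
  HnxV (ACCGGT, off=6): starts [18, 35] → cuts [24, 41]
  KluI (GGACTGGC, off=0): starts [43, 53] → cuts [43, 53]

All cut coordinates (distinct, sorted): [6, 24, 31, 41, 43, 53]

Fragment lengths:
  [0,6): 6 bp
  [6,24): 18 bp
  [24,31): 7 bp
  [31,41): 10 bp
  [41,43): 2 bp
  [43,53): 10 bp
  [53,69): 16 bp

[2,6,7,10,10,16,18]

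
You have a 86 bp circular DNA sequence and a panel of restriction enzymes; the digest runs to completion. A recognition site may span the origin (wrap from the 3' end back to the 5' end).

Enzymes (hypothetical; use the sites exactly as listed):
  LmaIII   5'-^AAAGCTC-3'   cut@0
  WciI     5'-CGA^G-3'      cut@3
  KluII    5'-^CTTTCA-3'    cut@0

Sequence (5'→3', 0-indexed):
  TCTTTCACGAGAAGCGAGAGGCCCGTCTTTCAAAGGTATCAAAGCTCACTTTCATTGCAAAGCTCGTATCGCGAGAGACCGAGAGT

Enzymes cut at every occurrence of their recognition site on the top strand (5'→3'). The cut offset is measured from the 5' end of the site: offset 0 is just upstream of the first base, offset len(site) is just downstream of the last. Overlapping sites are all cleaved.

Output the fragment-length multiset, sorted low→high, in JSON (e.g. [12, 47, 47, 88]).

Site scan:
  LmaIII (AAAGCTC, off=0): starts [40, 58] → cuts [40, 58]
  WciI (CGAG, off=3): starts [7, 14, 71, 79] → cuts [10, 17, 74, 82]
  KluII (CTTTCA, off=0): starts [1, 26, 48] → cuts [1, 26, 48]

All cut coordinates (distinct, sorted): [1, 10, 17, 26, 40, 48, 58, 74, 82]

Fragment lengths:
  1→10: 9 bp
  10→17: 7 bp
  17→26: 9 bp
  26→40: 14 bp
  40→48: 8 bp
  48→58: 10 bp
  58→74: 16 bp
  74→82: 8 bp
  82→1 (wrap): 86-82+1 = 5 bp

[5,7,8,8,9,9,10,14,16]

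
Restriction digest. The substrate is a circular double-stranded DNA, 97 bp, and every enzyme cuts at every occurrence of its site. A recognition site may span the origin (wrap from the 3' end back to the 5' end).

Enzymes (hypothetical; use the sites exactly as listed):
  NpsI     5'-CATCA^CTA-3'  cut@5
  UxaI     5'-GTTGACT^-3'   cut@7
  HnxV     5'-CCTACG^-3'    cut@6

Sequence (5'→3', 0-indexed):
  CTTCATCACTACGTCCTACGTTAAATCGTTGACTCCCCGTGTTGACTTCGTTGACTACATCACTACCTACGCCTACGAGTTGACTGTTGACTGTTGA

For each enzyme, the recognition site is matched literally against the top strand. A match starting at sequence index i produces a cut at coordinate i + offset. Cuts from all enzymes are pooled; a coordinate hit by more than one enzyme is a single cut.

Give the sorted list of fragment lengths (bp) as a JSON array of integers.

[6,6,6,7,7,8,9,9,12,13,14]

Site scan:
  NpsI (CATCACTA, off=5): starts [3, 57] → cuts [8, 62]
  UxaI (GTTGACT, off=7): starts [27, 40, 49, 78, 85, 92] → cuts [2, 34, 47, 56, 85, 92]
  HnxV (CCTACG, off=6): starts [14, 65, 71] → cuts [20, 71, 77]

Pooled cuts: [2, 8, 20, 34, 47, 56, 62, 71, 77, 85, 92]

Fragments:
  2→8: 6 bp
  8→20: 12 bp
  20→34: 14 bp
  34→47: 13 bp
  47→56: 9 bp
  56→62: 6 bp
  62→71: 9 bp
  71→77: 6 bp
  77→85: 8 bp
  85→92: 7 bp
  92→2 (wrap): 97-92+2 = 7 bp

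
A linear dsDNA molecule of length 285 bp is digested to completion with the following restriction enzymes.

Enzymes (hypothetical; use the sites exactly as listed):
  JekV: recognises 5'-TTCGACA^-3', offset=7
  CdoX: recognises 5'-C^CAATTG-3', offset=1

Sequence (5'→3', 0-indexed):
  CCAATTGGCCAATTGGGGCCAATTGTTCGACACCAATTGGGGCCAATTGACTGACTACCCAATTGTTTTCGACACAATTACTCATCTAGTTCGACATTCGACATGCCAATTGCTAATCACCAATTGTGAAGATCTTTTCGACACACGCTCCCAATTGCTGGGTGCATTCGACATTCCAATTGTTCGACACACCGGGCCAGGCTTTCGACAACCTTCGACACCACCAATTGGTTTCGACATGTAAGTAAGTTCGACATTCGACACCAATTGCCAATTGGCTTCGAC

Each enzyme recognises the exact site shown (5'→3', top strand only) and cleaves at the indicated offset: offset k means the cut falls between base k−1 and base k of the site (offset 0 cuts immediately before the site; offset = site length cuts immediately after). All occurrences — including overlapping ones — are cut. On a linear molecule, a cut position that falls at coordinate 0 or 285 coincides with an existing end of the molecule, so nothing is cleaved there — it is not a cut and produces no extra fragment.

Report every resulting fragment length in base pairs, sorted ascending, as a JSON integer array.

Site scan:
  JekV (TTCGACA, off=7): starts [25, 67, 89, 96, 136, 166, 182, 203, 213, 232, 249, 256] → cuts [32, 74, 96, 103, 143, 173, 189, 210, 220, 239, 256, 263]
  CdoX (CCAATTG, off=1): starts [0, 8, 18, 32, 42, 58, 105, 119, 150, 175, 223, 263, 270] → cuts [1, 9, 19, 33, 43, 59, 106, 120, 151, 176, 224, 264, 271]

All cut coordinates (distinct, sorted): [1, 9, 19, 32, 33, 43, 59, 74, 96, 103, 106, 120, 143, 151, 173, 176, 189, 210, 220, 224, 239, 256, 263, 264, 271]

Fragment lengths:
  [0,1): 1 bp
  [1,9): 8 bp
  [9,19): 10 bp
  [19,32): 13 bp
  [32,33): 1 bp
  [33,43): 10 bp
  [43,59): 16 bp
  [59,74): 15 bp
  [74,96): 22 bp
  [96,103): 7 bp
  [103,106): 3 bp
  [106,120): 14 bp
  [120,143): 23 bp
  [143,151): 8 bp
  [151,173): 22 bp
  [173,176): 3 bp
  [176,189): 13 bp
  [189,210): 21 bp
  [210,220): 10 bp
  [220,224): 4 bp
  [224,239): 15 bp
  [239,256): 17 bp
  [256,263): 7 bp
  [263,264): 1 bp
  [264,271): 7 bp
  [271,285): 14 bp

[1,1,1,3,3,4,7,7,7,8,8,10,10,10,13,13,14,14,15,15,16,17,21,22,22,23]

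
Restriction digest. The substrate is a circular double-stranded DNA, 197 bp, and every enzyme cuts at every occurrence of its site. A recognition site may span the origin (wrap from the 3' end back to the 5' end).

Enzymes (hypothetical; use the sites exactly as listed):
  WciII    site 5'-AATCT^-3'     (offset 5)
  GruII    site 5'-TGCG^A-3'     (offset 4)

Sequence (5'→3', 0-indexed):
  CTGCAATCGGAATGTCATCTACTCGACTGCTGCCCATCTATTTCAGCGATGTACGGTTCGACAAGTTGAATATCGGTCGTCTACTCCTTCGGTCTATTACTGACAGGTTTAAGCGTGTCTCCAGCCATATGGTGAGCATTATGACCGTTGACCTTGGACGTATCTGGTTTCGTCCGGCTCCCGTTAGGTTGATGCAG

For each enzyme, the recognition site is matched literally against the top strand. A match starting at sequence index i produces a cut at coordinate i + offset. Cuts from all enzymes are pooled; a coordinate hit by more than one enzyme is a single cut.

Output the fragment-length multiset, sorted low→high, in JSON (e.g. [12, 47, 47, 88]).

Per-enzyme occurrences:
  WciII (AATCT, off=5): no sites
  GruII (TGCGA, off=4): no sites

Pooled cuts: ∅

Fragment lengths:
  no cuts → one circular fragment of 197 bp

[197]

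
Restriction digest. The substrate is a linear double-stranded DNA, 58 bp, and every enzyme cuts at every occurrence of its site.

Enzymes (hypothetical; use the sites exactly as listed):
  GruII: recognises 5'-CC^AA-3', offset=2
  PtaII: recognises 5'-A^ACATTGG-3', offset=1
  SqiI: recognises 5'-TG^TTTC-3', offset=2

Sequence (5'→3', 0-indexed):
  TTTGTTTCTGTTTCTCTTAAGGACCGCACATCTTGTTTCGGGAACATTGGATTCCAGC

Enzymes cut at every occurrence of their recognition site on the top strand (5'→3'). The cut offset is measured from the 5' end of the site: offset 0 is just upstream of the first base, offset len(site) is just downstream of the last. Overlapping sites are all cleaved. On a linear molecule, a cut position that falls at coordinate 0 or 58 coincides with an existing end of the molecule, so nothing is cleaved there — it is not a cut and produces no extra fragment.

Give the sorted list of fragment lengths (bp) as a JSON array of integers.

Scan for sites:
  GruII (CCAA, off=2): no sites
  PtaII AACATTGG/1: at [42] ⇒ [43]
  SqiI TGTTTC/2: at [2, 8, 33] ⇒ [4, 10, 35]

Pooled cuts: [4, 10, 35, 43]

Fragments:
  [0,4): 4 bp
  [4,10): 6 bp
  [10,35): 25 bp
  [35,43): 8 bp
  [43,58): 15 bp

[4,6,8,15,25]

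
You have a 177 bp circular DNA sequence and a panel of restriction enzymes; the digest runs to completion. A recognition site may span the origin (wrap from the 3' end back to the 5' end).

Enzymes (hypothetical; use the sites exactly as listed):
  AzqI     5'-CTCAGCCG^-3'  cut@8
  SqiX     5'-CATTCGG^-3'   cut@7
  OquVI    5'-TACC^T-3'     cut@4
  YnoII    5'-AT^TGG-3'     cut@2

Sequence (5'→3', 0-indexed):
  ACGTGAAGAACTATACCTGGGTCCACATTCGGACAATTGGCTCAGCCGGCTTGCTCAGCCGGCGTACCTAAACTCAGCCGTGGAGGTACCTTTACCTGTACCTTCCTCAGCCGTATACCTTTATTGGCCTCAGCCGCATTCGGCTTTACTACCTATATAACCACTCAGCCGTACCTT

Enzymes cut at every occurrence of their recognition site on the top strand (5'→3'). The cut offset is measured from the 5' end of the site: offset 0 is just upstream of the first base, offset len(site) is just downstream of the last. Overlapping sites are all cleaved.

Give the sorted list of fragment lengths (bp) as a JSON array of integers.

[4,5,5,6,6,6,7,7,10,10,11,11,12,12,13,15,18,19]

Scan for sites:
  AzqI CTCAGCCG/8: at [40, 53, 72, 105, 128, 163] ⇒ [48, 61, 80, 113, 136, 171]
  SqiX CATTCGG/7: at [25, 136] ⇒ [32, 143]
  OquVI TACCT/4: at [13, 64, 86, 92, 98, 115, 149, 171] ⇒ [17, 68, 90, 96, 102, 119, 153, 175]
  YnoII ATTGG/2: at [35, 122] ⇒ [37, 124]

All cut coordinates (distinct, sorted): [17, 32, 37, 48, 61, 68, 80, 90, 96, 102, 113, 119, 124, 136, 143, 153, 171, 175]

Fragment lengths:
  17→32: 15 bp
  32→37: 5 bp
  37→48: 11 bp
  48→61: 13 bp
  61→68: 7 bp
  68→80: 12 bp
  80→90: 10 bp
  90→96: 6 bp
  96→102: 6 bp
  102→113: 11 bp
  113→119: 6 bp
  119→124: 5 bp
  124→136: 12 bp
  136→143: 7 bp
  143→153: 10 bp
  153→171: 18 bp
  171→175: 4 bp
  175→17 (wrap): 177-175+17 = 19 bp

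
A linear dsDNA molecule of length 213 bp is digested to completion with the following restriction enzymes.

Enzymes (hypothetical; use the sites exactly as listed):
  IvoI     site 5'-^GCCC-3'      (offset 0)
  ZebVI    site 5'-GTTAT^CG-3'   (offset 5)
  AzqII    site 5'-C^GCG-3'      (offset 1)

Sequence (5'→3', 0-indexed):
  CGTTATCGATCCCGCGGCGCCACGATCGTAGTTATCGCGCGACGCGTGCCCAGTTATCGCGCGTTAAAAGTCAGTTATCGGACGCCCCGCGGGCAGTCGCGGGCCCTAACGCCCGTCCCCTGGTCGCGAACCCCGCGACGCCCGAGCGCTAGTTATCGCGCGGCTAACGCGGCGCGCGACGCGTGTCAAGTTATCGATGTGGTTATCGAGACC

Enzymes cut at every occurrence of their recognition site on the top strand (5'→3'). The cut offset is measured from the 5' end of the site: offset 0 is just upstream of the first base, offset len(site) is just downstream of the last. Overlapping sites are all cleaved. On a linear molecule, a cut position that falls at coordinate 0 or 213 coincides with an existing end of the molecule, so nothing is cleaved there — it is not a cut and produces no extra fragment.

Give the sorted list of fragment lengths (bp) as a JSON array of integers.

[1,1,1,2,2,2,2,4,4,5,5,5,5,5,5,6,7,7,8,9,9,10,10,12,14,15,17,18,22]

Per-enzyme occurrences:
  IvoI GCCC/0: at [47, 83, 102, 110, 139] ⇒ [47, 83, 102, 110, 139]
  ZebVI GTTATCG/5: at [1, 30, 52, 73, 151, 189, 201] ⇒ [6, 35, 57, 78, 156, 194, 206]
  AzqII CGCG/1: at [12, 35, 37, 42, 57, 59, 87, 97, 124, 133, 156, 158, 167, 172, 174, 179] ⇒ [13, 36, 38, 43, 58, 60, 88, 98, 125, 134, 157, 159, 168, 173, 175, 180]

Pooled cuts: [6, 13, 35, 36, 38, 43, 47, 57, 58, 60, 78, 83, 88, 98, 102, 110, 125, 134, 139, 156, 157, 159, 168, 173, 175, 180, 194, 206]

Fragment lengths:
  [0,6): 6 bp
  [6,13): 7 bp
  [13,35): 22 bp
  [35,36): 1 bp
  [36,38): 2 bp
  [38,43): 5 bp
  [43,47): 4 bp
  [47,57): 10 bp
  [57,58): 1 bp
  [58,60): 2 bp
  [60,78): 18 bp
  [78,83): 5 bp
  [83,88): 5 bp
  [88,98): 10 bp
  [98,102): 4 bp
  [102,110): 8 bp
  [110,125): 15 bp
  [125,134): 9 bp
  [134,139): 5 bp
  [139,156): 17 bp
  [156,157): 1 bp
  [157,159): 2 bp
  [159,168): 9 bp
  [168,173): 5 bp
  [173,175): 2 bp
  [175,180): 5 bp
  [180,194): 14 bp
  [194,206): 12 bp
  [206,213): 7 bp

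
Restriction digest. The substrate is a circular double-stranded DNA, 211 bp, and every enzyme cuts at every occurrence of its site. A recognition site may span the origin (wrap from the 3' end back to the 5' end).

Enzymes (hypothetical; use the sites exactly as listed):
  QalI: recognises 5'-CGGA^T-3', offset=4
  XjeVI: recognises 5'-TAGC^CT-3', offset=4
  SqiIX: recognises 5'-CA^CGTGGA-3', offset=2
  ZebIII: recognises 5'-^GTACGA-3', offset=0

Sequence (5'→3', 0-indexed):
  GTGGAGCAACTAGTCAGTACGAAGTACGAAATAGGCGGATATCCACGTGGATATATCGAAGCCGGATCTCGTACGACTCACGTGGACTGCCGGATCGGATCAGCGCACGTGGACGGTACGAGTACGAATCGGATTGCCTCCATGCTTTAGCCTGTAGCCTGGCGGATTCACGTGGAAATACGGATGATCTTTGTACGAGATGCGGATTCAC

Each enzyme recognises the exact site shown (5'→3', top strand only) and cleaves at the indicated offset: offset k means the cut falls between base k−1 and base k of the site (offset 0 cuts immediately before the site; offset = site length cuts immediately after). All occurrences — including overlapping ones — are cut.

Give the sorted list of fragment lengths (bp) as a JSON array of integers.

Scan for sites:
  QalI (CGGAT, off=4): starts [35, 62, 90, 95, 129, 162, 180, 202] → cuts [39, 66, 94, 99, 133, 166, 184, 206]
  XjeVI (TAGCCT, off=4): starts [147, 154] → cuts [151, 158]
  SqiIX (CACGTGGA, off=2): starts [43, 78, 105, 168, 208] → cuts [45, 80, 107, 170, 210]
  ZebIII (GTACGA, off=0): starts [16, 23, 70, 115, 121, 192] → cuts [16, 23, 70, 115, 121, 192]

All cut coordinates (distinct, sorted): [16, 23, 39, 45, 66, 70, 80, 94, 99, 107, 115, 121, 133, 151, 158, 166, 170, 184, 192, 206, 210]

Fragment lengths:
  16→23: 7 bp
  23→39: 16 bp
  39→45: 6 bp
  45→66: 21 bp
  66→70: 4 bp
  70→80: 10 bp
  80→94: 14 bp
  94→99: 5 bp
  99→107: 8 bp
  107→115: 8 bp
  115→121: 6 bp
  121→133: 12 bp
  133→151: 18 bp
  151→158: 7 bp
  158→166: 8 bp
  166→170: 4 bp
  170→184: 14 bp
  184→192: 8 bp
  192→206: 14 bp
  206→210: 4 bp
  210→16 (wrap): 211-210+16 = 17 bp

[4,4,4,5,6,6,7,7,8,8,8,8,10,12,14,14,14,16,17,18,21]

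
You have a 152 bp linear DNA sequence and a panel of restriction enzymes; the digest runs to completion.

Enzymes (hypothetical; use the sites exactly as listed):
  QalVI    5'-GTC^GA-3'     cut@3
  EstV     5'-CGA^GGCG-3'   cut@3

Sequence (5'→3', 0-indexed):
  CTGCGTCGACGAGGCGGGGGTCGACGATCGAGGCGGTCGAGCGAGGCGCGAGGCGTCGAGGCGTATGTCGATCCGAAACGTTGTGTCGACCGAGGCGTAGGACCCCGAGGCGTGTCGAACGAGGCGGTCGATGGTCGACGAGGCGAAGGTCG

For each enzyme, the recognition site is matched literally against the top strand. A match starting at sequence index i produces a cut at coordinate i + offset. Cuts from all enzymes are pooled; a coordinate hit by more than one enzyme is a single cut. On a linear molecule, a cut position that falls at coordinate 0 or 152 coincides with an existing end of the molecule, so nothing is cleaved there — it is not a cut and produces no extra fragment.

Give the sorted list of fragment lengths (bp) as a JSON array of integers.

[2,5,5,6,6,6,6,7,7,7,7,7,8,9,10,10,11,15,18]

Site scan:
  QalVI GTCGA/3: at [4, 19, 35, 54, 66, 84, 113, 126, 133] ⇒ [7, 22, 38, 57, 69, 87, 116, 129, 136]
  EstV CGAGGCG/3: at [9, 28, 41, 48, 56, 90, 105, 119, 138] ⇒ [12, 31, 44, 51, 59, 93, 108, 122, 141]

Pooled cuts: [7, 12, 22, 31, 38, 44, 51, 57, 59, 69, 87, 93, 108, 116, 122, 129, 136, 141]

Fragments:
  [0,7): 7 bp
  [7,12): 5 bp
  [12,22): 10 bp
  [22,31): 9 bp
  [31,38): 7 bp
  [38,44): 6 bp
  [44,51): 7 bp
  [51,57): 6 bp
  [57,59): 2 bp
  [59,69): 10 bp
  [69,87): 18 bp
  [87,93): 6 bp
  [93,108): 15 bp
  [108,116): 8 bp
  [116,122): 6 bp
  [122,129): 7 bp
  [129,136): 7 bp
  [136,141): 5 bp
  [141,152): 11 bp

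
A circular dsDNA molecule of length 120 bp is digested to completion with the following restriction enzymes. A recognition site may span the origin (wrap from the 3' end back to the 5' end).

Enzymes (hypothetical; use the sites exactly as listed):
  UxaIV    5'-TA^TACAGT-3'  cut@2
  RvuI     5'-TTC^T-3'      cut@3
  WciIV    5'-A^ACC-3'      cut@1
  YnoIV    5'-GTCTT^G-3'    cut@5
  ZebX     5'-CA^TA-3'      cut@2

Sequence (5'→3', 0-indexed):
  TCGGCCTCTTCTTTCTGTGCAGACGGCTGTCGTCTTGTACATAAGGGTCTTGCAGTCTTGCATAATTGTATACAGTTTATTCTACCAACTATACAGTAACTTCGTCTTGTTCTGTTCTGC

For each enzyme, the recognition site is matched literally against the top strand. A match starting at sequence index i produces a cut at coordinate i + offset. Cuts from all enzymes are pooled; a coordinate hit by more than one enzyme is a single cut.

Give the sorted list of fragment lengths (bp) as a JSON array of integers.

Site scan:
  UxaIV TATACAGT/2: at [68, 89] ⇒ [70, 91]
  RvuI TTCT/3: at [8, 12, 79, 109, 114] ⇒ [11, 15, 82, 112, 117]
  WciIV (AACC, off=1): no sites
  YnoIV GTCTTG/5: at [31, 46, 54, 103] ⇒ [36, 51, 59, 108]
  ZebX CATA/2: at [39, 60] ⇒ [41, 62]

Pooled cuts: [11, 15, 36, 41, 51, 59, 62, 70, 82, 91, 108, 112, 117]

Fragments:
  11→15: 4 bp
  15→36: 21 bp
  36→41: 5 bp
  41→51: 10 bp
  51→59: 8 bp
  59→62: 3 bp
  62→70: 8 bp
  70→82: 12 bp
  82→91: 9 bp
  91→108: 17 bp
  108→112: 4 bp
  112→117: 5 bp
  117→11 (wrap): 120-117+11 = 14 bp

[3,4,4,5,5,8,8,9,10,12,14,17,21]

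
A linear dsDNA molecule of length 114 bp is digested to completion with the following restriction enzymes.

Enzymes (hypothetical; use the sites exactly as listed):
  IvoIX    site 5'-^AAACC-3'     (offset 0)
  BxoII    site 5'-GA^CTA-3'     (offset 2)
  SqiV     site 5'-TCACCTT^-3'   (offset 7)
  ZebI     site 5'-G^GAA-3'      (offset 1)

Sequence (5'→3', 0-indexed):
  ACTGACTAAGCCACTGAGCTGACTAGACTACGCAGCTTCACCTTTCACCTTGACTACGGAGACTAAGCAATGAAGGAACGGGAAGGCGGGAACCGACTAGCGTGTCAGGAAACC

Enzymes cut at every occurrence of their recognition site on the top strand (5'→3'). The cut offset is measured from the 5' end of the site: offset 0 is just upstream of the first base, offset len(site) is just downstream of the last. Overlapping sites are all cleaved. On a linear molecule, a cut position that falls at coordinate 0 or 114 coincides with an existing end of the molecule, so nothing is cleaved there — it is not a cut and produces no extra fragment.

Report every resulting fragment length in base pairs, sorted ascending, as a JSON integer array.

Per-enzyme occurrences:
  IvoIX (AAACC, off=0): starts [109] → cuts [109]
  BxoII (GACTA, off=2): starts [3, 20, 25, 51, 60, 94] → cuts [5, 22, 27, 53, 62, 96]
  SqiV (TCACCTT, off=7): starts [37, 44] → cuts [44, 51]
  ZebI (GGAA, off=1): starts [74, 80, 88, 107] → cuts [75, 81, 89, 108]

Pooled cuts: [5, 22, 27, 44, 51, 53, 62, 75, 81, 89, 96, 108, 109]

Fragments:
  [0,5): 5 bp
  [5,22): 17 bp
  [22,27): 5 bp
  [27,44): 17 bp
  [44,51): 7 bp
  [51,53): 2 bp
  [53,62): 9 bp
  [62,75): 13 bp
  [75,81): 6 bp
  [81,89): 8 bp
  [89,96): 7 bp
  [96,108): 12 bp
  [108,109): 1 bp
  [109,114): 5 bp

[1,2,5,5,5,6,7,7,8,9,12,13,17,17]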